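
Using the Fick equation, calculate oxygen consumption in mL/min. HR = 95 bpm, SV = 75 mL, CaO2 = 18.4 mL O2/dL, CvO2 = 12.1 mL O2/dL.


CO = HR*SV = 95*75/1000 = 7.125 L/min
a-v O2 diff = 18.4 - 12.1 = 6.3 mL/dL
VO2 = CO * (CaO2-CvO2) * 10 dL/L
VO2 = 7.125 * 6.3 * 10
VO2 = 448.9 mL/min


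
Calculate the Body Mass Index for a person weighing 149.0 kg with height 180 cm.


BMI = weight / height^2
height = 180 cm = 1.8 m
BMI = 149.0 / 1.8^2
BMI = 45.99 kg/m^2


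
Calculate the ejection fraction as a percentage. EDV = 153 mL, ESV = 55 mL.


SV = EDV - ESV = 153 - 55 = 98 mL
EF = SV/EDV * 100 = 98/153 * 100
EF = 64.05%


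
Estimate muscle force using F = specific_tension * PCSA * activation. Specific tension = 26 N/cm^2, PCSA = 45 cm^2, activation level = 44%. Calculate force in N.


F = sigma * PCSA * activation
F = 26 * 45 * 0.44
F = 514.8 N


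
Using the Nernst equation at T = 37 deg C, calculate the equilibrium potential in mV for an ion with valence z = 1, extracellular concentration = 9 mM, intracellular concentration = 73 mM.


E = (RT/(zF)) * ln(C_out/C_in)
T = 37 + 273.15 = 310.15 K
E = (8.314 * 310.15 / (1 * 96485)) * ln(9/73)
E = -55.94 mV


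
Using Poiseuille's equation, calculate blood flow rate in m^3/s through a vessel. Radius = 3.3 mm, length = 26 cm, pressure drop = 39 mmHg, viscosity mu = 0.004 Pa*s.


Q = pi*r^4*dP / (8*mu*L)
r = 0.0033 m, L = 0.26 m
dP = 39 mmHg = 5199.558 Pa
Q = 2.3284e-04 m^3/s


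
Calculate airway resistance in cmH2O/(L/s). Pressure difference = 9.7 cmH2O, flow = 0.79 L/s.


R = dP / flow
R = 9.7 / 0.79
R = 12.28 cmH2O/(L/s)


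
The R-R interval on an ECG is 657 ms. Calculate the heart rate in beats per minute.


HR = 60 / RR_interval(s)
RR = 657 ms = 0.657 s
HR = 60 / 0.657 = 91.32 bpm


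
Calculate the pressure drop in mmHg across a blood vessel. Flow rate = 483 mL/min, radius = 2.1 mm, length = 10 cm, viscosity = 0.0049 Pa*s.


dP = 8*mu*L*Q / (pi*r^4)
Q = 483 mL/min = 8.05e-06 m^3/s
dP = 516.482 Pa = 516.482 / 133.322 mmHg = 3.874 mmHg


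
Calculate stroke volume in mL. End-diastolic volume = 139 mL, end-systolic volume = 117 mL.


SV = EDV - ESV
SV = 139 - 117
SV = 22 mL


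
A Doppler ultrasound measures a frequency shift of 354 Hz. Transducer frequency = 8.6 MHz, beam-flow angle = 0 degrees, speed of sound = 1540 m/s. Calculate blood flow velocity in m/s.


v = fd * c / (2 * f0 * cos(theta))
v = 354 * 1540 / (2 * 8.6000e+06 * cos(0))
v = 0.0317 m/s


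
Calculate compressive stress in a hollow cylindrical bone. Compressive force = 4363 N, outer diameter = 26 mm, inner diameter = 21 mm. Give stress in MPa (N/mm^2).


A = pi*(r_o^2 - r_i^2)
r_o = 13 mm, r_i = 10.5 mm
A = 184.569 mm^2
sigma = F/A = 4363 / 184.569
sigma = 23.64 MPa


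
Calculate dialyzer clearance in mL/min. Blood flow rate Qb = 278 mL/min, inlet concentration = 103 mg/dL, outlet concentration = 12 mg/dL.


K = Qb * (Cb_in - Cb_out) / Cb_in
K = 278 * (103 - 12) / 103
K = 245.6 mL/min


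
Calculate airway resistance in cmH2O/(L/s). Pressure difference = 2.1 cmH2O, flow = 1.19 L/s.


R = dP / flow
R = 2.1 / 1.19
R = 1.765 cmH2O/(L/s)


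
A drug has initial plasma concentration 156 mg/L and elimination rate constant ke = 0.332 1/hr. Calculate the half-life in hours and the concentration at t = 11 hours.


t_half = ln(2) / ke = 0.693147 / 0.332 = 2.088 hr
C(t) = C0 * exp(-ke*t) = 156 * exp(-0.332*11)
C(11) = 4.047 mg/L


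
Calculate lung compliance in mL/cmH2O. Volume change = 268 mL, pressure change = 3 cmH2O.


C = dV / dP
C = 268 / 3
C = 89.33 mL/cmH2O


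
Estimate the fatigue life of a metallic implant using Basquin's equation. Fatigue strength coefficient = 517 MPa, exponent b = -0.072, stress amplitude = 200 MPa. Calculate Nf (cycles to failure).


sigma_a = sigma_f' * (2Nf)^b
2Nf = (sigma_a/sigma_f')^(1/b)
2Nf = (200/517)^(1/-0.072)
2Nf = 535326.47
Nf = 2.677e+05


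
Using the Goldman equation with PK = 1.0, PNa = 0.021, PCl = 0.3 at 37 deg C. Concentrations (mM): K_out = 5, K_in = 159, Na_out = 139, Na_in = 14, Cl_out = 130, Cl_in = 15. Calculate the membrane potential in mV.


Vm = (RT/F)*ln((PK*Ko + PNa*Nao + PCl*Cli)/(PK*Ki + PNa*Nai + PCl*Clo))
Numer = 12.419, Denom = 198.294
Vm = -74.04 mV


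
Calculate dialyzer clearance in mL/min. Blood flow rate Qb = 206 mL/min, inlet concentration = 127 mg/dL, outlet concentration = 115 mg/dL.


K = Qb * (Cb_in - Cb_out) / Cb_in
K = 206 * (127 - 115) / 127
K = 19.46 mL/min


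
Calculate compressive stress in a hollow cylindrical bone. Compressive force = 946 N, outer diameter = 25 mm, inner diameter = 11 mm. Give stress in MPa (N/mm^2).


A = pi*(r_o^2 - r_i^2)
r_o = 12.5 mm, r_i = 5.5 mm
A = 395.841 mm^2
sigma = F/A = 946 / 395.841
sigma = 2.39 MPa


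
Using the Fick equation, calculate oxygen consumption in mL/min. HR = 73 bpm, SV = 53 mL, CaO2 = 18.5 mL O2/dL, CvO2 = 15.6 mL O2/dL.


CO = HR*SV = 73*53/1000 = 3.869 L/min
a-v O2 diff = 18.5 - 15.6 = 2.9 mL/dL
VO2 = CO * (CaO2-CvO2) * 10 dL/L
VO2 = 3.869 * 2.9 * 10
VO2 = 112.2 mL/min


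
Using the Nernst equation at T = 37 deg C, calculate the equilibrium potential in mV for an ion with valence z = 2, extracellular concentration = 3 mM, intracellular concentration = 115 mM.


E = (RT/(zF)) * ln(C_out/C_in)
T = 37 + 273.15 = 310.15 K
E = (8.314 * 310.15 / (2 * 96485)) * ln(3/115)
E = -48.72 mV


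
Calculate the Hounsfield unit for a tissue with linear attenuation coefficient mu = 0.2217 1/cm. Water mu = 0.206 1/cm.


HU = ((mu_tissue - mu_water) / mu_water) * 1000
HU = ((0.2217 - 0.206) / 0.206) * 1000
HU = 76.21


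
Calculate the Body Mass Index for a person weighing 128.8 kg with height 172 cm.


BMI = weight / height^2
height = 172 cm = 1.72 m
BMI = 128.8 / 1.72^2
BMI = 43.54 kg/m^2


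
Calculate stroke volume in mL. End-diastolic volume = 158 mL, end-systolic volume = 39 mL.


SV = EDV - ESV
SV = 158 - 39
SV = 119 mL


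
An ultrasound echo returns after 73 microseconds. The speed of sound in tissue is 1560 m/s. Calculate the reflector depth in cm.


depth = c * t / 2
t = 73 us = 7.3000e-05 s
depth = 1560 * 7.3000e-05 / 2
depth = 0.05694 m = 5.694 cm


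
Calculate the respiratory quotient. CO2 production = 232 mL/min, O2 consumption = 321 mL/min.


RQ = VCO2 / VO2
RQ = 232 / 321
RQ = 0.7227


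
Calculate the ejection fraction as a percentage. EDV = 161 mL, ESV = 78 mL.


SV = EDV - ESV = 161 - 78 = 83 mL
EF = SV/EDV * 100 = 83/161 * 100
EF = 51.55%


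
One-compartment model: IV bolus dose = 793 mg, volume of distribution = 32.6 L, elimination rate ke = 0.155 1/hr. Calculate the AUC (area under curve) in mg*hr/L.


C0 = Dose/Vd = 793/32.6 = 24.3252 mg/L
AUC = C0/ke = 24.3252/0.155
AUC = 156.9 mg*hr/L


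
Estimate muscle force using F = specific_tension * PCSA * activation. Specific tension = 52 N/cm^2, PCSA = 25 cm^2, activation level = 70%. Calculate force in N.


F = sigma * PCSA * activation
F = 52 * 25 * 0.7
F = 910 N


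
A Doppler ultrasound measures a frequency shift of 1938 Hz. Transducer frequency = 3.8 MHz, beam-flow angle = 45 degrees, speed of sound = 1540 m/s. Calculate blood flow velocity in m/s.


v = fd * c / (2 * f0 * cos(theta))
v = 1938 * 1540 / (2 * 3.8000e+06 * cos(45))
v = 0.5554 m/s


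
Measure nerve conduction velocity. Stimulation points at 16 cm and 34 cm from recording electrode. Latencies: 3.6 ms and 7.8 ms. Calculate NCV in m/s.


Distance = (34 - 16) / 100 = 0.18 m
dt = (7.8 - 3.6) / 1000 = 0.0042 s
NCV = dist / dt = 42.86 m/s


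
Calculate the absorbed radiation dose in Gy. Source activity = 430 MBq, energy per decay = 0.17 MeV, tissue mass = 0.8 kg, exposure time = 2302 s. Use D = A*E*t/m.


A = 430 MBq = 4.3000e+08 Bq
E = 0.17 MeV = 2.7234e-14 J
D = A*E*t/m = 4.3000e+08*2.7234e-14*2302/0.8
D = 0.0337 Gy


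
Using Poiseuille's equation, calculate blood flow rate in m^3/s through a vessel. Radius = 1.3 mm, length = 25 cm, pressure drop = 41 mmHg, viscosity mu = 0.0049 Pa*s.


Q = pi*r^4*dP / (8*mu*L)
r = 0.0013 m, L = 0.25 m
dP = 41 mmHg = 5466.202 Pa
Q = 5.0048e-06 m^3/s


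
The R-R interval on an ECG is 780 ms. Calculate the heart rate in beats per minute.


HR = 60 / RR_interval(s)
RR = 780 ms = 0.78 s
HR = 60 / 0.78 = 76.92 bpm


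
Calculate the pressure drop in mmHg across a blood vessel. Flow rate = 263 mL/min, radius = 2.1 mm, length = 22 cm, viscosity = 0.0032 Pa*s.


dP = 8*mu*L*Q / (pi*r^4)
Q = 263 mL/min = 4.38333e-06 m^3/s
dP = 404.054 Pa = 404.054 / 133.322 mmHg = 3.031 mmHg


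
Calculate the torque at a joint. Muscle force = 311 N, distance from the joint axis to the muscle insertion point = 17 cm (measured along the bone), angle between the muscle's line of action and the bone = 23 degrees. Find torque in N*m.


Torque = F * d * sin(theta)   (moment arm = d*sin(theta))
d = 17 cm = 0.17 m
Torque = 311 * 0.17 * sin(23)
Torque = 20.66 N*m


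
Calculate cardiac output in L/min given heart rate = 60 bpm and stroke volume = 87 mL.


CO = HR * SV
CO = 60 * 87 / 1000
CO = 5.22 L/min


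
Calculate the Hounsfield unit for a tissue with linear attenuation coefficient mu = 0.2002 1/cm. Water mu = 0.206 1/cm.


HU = ((mu_tissue - mu_water) / mu_water) * 1000
HU = ((0.2002 - 0.206) / 0.206) * 1000
HU = -28.16


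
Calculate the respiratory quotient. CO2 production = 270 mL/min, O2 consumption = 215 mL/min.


RQ = VCO2 / VO2
RQ = 270 / 215
RQ = 1.256


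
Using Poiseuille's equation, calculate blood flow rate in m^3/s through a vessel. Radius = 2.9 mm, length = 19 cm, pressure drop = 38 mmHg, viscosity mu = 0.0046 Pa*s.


Q = pi*r^4*dP / (8*mu*L)
r = 0.0029 m, L = 0.19 m
dP = 38 mmHg = 5066.236 Pa
Q = 1.6100e-04 m^3/s


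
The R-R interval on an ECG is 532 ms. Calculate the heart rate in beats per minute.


HR = 60 / RR_interval(s)
RR = 532 ms = 0.532 s
HR = 60 / 0.532 = 112.8 bpm


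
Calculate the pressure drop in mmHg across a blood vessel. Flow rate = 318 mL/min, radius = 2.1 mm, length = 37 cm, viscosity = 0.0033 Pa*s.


dP = 8*mu*L*Q / (pi*r^4)
Q = 318 mL/min = 5.3e-06 m^3/s
dP = 847.334 Pa = 847.334 / 133.322 mmHg = 6.356 mmHg


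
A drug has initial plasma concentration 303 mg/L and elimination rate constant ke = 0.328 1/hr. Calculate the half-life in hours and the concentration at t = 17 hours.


t_half = ln(2) / ke = 0.693147 / 0.328 = 2.113 hr
C(t) = C0 * exp(-ke*t) = 303 * exp(-0.328*17)
C(17) = 1.148 mg/L


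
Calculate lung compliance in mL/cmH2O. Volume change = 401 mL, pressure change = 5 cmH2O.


C = dV / dP
C = 401 / 5
C = 80.2 mL/cmH2O


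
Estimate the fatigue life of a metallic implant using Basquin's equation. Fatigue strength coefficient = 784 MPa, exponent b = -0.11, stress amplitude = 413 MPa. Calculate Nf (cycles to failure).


sigma_a = sigma_f' * (2Nf)^b
2Nf = (sigma_a/sigma_f')^(1/b)
2Nf = (413/784)^(1/-0.11)
2Nf = 339.31269
Nf = 169.7


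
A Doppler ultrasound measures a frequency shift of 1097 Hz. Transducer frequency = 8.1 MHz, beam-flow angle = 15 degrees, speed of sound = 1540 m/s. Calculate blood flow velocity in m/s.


v = fd * c / (2 * f0 * cos(theta))
v = 1097 * 1540 / (2 * 8.1000e+06 * cos(15))
v = 0.108 m/s


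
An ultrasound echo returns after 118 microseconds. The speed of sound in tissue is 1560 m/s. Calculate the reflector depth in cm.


depth = c * t / 2
t = 118 us = 1.1800e-04 s
depth = 1560 * 1.1800e-04 / 2
depth = 0.09204 m = 9.204 cm


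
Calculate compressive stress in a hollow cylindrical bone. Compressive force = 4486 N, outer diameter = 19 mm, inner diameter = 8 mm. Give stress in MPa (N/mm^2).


A = pi*(r_o^2 - r_i^2)
r_o = 9.5 mm, r_i = 4 mm
A = 233.263 mm^2
sigma = F/A = 4486 / 233.263
sigma = 19.23 MPa


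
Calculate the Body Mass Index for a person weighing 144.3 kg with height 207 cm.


BMI = weight / height^2
height = 207 cm = 2.07 m
BMI = 144.3 / 2.07^2
BMI = 33.68 kg/m^2


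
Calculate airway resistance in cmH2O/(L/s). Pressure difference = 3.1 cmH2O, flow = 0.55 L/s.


R = dP / flow
R = 3.1 / 0.55
R = 5.636 cmH2O/(L/s)


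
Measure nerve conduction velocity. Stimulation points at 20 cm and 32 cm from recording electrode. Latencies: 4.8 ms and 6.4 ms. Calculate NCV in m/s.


Distance = (32 - 20) / 100 = 0.12 m
dt = (6.4 - 4.8) / 1000 = 0.0016 s
NCV = dist / dt = 75 m/s


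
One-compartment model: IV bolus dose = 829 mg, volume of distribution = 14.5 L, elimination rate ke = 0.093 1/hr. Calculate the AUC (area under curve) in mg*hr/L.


C0 = Dose/Vd = 829/14.5 = 57.1724 mg/L
AUC = C0/ke = 57.1724/0.093
AUC = 614.8 mg*hr/L


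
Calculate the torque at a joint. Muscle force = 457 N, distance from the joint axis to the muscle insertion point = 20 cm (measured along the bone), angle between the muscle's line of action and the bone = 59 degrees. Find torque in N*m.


Torque = F * d * sin(theta)   (moment arm = d*sin(theta))
d = 20 cm = 0.2 m
Torque = 457 * 0.2 * sin(59)
Torque = 78.35 N*m


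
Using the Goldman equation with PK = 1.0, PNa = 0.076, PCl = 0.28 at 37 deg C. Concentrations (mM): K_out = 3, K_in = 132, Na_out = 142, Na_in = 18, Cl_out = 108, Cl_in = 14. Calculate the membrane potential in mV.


Vm = (RT/F)*ln((PK*Ko + PNa*Nao + PCl*Cli)/(PK*Ki + PNa*Nai + PCl*Clo))
Numer = 17.712, Denom = 163.608
Vm = -59.42 mV


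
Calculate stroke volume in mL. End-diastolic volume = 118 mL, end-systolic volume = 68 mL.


SV = EDV - ESV
SV = 118 - 68
SV = 50 mL


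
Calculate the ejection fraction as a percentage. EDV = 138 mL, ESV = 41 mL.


SV = EDV - ESV = 138 - 41 = 97 mL
EF = SV/EDV * 100 = 97/138 * 100
EF = 70.29%


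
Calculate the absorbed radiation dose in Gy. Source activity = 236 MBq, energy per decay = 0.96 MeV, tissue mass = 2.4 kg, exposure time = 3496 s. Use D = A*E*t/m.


A = 236 MBq = 2.3600e+08 Bq
E = 0.96 MeV = 1.53792e-13 J
D = A*E*t/m = 2.3600e+08*1.53792e-13*3496/2.4
D = 0.05287 Gy


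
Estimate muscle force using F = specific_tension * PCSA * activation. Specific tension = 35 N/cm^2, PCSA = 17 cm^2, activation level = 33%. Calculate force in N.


F = sigma * PCSA * activation
F = 35 * 17 * 0.33
F = 196.4 N


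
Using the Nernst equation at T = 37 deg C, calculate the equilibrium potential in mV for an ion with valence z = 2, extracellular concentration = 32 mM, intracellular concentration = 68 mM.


E = (RT/(zF)) * ln(C_out/C_in)
T = 37 + 273.15 = 310.15 K
E = (8.314 * 310.15 / (2 * 96485)) * ln(32/68)
E = -10.07 mV


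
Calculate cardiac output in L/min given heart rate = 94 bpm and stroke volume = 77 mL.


CO = HR * SV
CO = 94 * 77 / 1000
CO = 7.238 L/min


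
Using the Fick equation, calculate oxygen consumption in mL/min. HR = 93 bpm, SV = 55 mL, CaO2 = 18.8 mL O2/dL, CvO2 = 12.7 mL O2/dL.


CO = HR*SV = 93*55/1000 = 5.115 L/min
a-v O2 diff = 18.8 - 12.7 = 6.1 mL/dL
VO2 = CO * (CaO2-CvO2) * 10 dL/L
VO2 = 5.115 * 6.1 * 10
VO2 = 312 mL/min


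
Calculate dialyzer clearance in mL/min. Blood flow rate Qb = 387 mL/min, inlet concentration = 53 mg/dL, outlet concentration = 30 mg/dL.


K = Qb * (Cb_in - Cb_out) / Cb_in
K = 387 * (53 - 30) / 53
K = 167.9 mL/min


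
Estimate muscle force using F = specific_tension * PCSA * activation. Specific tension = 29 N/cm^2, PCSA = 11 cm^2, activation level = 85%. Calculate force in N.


F = sigma * PCSA * activation
F = 29 * 11 * 0.85
F = 271.1 N


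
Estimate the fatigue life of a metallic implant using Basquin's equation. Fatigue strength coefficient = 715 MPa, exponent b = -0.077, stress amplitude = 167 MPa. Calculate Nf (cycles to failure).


sigma_a = sigma_f' * (2Nf)^b
2Nf = (sigma_a/sigma_f')^(1/b)
2Nf = (167/715)^(1/-0.077)
2Nf = 1.5939033e+08
Nf = 7.9695e+07


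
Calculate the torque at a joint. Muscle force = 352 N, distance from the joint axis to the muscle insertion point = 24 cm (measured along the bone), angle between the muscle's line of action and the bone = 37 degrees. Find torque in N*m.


Torque = F * d * sin(theta)   (moment arm = d*sin(theta))
d = 24 cm = 0.24 m
Torque = 352 * 0.24 * sin(37)
Torque = 50.84 N*m


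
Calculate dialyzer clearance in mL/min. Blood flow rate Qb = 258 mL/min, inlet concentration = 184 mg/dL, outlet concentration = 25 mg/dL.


K = Qb * (Cb_in - Cb_out) / Cb_in
K = 258 * (184 - 25) / 184
K = 222.9 mL/min


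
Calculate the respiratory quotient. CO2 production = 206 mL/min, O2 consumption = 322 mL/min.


RQ = VCO2 / VO2
RQ = 206 / 322
RQ = 0.6398


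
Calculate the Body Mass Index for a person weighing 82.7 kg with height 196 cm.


BMI = weight / height^2
height = 196 cm = 1.96 m
BMI = 82.7 / 1.96^2
BMI = 21.53 kg/m^2


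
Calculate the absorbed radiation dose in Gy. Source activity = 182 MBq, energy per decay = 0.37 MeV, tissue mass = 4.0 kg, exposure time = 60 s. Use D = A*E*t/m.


A = 182 MBq = 1.8200e+08 Bq
E = 0.37 MeV = 5.9274e-14 J
D = A*E*t/m = 1.8200e+08*5.9274e-14*60/4.0
D = 1.6182e-04 Gy


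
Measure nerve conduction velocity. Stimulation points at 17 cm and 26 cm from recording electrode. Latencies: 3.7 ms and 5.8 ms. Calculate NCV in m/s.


Distance = (26 - 17) / 100 = 0.09 m
dt = (5.8 - 3.7) / 1000 = 0.0021 s
NCV = dist / dt = 42.86 m/s


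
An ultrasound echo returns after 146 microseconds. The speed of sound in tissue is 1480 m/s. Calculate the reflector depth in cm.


depth = c * t / 2
t = 146 us = 1.4600e-04 s
depth = 1480 * 1.4600e-04 / 2
depth = 0.10804 m = 10.804 cm


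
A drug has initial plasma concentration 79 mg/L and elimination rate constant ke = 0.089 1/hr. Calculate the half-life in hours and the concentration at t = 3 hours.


t_half = ln(2) / ke = 0.693147 / 0.089 = 7.788 hr
C(t) = C0 * exp(-ke*t) = 79 * exp(-0.089*3)
C(3) = 60.49 mg/L


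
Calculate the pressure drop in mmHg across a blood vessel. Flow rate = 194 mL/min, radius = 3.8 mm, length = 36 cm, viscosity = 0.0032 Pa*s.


dP = 8*mu*L*Q / (pi*r^4)
Q = 194 mL/min = 3.23333e-06 m^3/s
dP = 45.4892 Pa = 45.4892 / 133.322 mmHg = 0.3412 mmHg


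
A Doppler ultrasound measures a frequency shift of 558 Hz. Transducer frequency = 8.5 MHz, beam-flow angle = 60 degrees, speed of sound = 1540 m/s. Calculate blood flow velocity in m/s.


v = fd * c / (2 * f0 * cos(theta))
v = 558 * 1540 / (2 * 8.5000e+06 * cos(60))
v = 0.1011 m/s


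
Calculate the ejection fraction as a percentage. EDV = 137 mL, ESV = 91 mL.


SV = EDV - ESV = 137 - 91 = 46 mL
EF = SV/EDV * 100 = 46/137 * 100
EF = 33.58%


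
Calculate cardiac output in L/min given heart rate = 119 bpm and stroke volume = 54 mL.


CO = HR * SV
CO = 119 * 54 / 1000
CO = 6.426 L/min


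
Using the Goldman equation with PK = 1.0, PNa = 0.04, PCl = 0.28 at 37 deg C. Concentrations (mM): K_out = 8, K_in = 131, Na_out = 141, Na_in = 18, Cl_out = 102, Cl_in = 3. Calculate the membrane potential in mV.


Vm = (RT/F)*ln((PK*Ko + PNa*Nao + PCl*Cli)/(PK*Ki + PNa*Nai + PCl*Clo))
Numer = 14.48, Denom = 160.28
Vm = -64.25 mV


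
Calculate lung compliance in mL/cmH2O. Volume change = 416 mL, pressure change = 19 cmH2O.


C = dV / dP
C = 416 / 19
C = 21.89 mL/cmH2O


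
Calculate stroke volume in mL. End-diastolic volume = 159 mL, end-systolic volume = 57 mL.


SV = EDV - ESV
SV = 159 - 57
SV = 102 mL


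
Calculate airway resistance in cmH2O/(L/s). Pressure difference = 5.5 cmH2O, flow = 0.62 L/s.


R = dP / flow
R = 5.5 / 0.62
R = 8.871 cmH2O/(L/s)


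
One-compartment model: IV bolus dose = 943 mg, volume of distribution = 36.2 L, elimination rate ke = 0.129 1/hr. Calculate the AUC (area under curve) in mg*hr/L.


C0 = Dose/Vd = 943/36.2 = 26.0497 mg/L
AUC = C0/ke = 26.0497/0.129
AUC = 201.9 mg*hr/L


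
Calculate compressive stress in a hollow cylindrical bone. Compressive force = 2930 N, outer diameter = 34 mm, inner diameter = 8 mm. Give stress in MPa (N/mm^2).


A = pi*(r_o^2 - r_i^2)
r_o = 17 mm, r_i = 4 mm
A = 857.655 mm^2
sigma = F/A = 2930 / 857.655
sigma = 3.416 MPa


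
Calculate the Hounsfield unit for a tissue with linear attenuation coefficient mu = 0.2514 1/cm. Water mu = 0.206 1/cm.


HU = ((mu_tissue - mu_water) / mu_water) * 1000
HU = ((0.2514 - 0.206) / 0.206) * 1000
HU = 220.4


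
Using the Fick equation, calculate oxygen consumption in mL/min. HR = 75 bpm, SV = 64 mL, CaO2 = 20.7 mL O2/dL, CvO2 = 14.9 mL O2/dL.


CO = HR*SV = 75*64/1000 = 4.8 L/min
a-v O2 diff = 20.7 - 14.9 = 5.8 mL/dL
VO2 = CO * (CaO2-CvO2) * 10 dL/L
VO2 = 4.8 * 5.8 * 10
VO2 = 278.4 mL/min


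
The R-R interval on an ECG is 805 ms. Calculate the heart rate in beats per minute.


HR = 60 / RR_interval(s)
RR = 805 ms = 0.805 s
HR = 60 / 0.805 = 74.53 bpm


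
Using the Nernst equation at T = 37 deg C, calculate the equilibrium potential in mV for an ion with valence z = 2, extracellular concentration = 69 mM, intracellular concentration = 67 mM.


E = (RT/(zF)) * ln(C_out/C_in)
T = 37 + 273.15 = 310.15 K
E = (8.314 * 310.15 / (2 * 96485)) * ln(69/67)
E = 0.393 mV


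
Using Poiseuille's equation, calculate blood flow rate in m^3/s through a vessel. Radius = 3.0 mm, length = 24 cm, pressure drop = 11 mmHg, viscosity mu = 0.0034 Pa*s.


Q = pi*r^4*dP / (8*mu*L)
r = 0.003 m, L = 0.24 m
dP = 11 mmHg = 1466.542 Pa
Q = 5.7168e-05 m^3/s


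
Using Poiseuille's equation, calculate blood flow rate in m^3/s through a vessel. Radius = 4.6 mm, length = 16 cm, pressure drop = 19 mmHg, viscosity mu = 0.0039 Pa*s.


Q = pi*r^4*dP / (8*mu*L)
r = 0.0046 m, L = 0.16 m
dP = 19 mmHg = 2533.118 Pa
Q = 7.1378e-04 m^3/s


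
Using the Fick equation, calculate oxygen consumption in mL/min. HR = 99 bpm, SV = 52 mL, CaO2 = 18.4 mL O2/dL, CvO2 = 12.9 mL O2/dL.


CO = HR*SV = 99*52/1000 = 5.148 L/min
a-v O2 diff = 18.4 - 12.9 = 5.5 mL/dL
VO2 = CO * (CaO2-CvO2) * 10 dL/L
VO2 = 5.148 * 5.5 * 10
VO2 = 283.1 mL/min


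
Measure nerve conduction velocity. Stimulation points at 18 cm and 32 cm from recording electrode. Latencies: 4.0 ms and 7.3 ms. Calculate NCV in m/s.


Distance = (32 - 18) / 100 = 0.14 m
dt = (7.3 - 4.0) / 1000 = 0.0033 s
NCV = dist / dt = 42.42 m/s


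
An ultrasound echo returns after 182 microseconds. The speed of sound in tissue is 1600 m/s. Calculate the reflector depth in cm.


depth = c * t / 2
t = 182 us = 1.8200e-04 s
depth = 1600 * 1.8200e-04 / 2
depth = 0.1456 m = 14.56 cm


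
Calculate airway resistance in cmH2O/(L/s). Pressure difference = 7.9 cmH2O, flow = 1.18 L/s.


R = dP / flow
R = 7.9 / 1.18
R = 6.695 cmH2O/(L/s)


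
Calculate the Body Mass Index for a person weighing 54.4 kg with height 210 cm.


BMI = weight / height^2
height = 210 cm = 2.1 m
BMI = 54.4 / 2.1^2
BMI = 12.34 kg/m^2


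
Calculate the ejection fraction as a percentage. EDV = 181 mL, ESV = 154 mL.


SV = EDV - ESV = 181 - 154 = 27 mL
EF = SV/EDV * 100 = 27/181 * 100
EF = 14.92%


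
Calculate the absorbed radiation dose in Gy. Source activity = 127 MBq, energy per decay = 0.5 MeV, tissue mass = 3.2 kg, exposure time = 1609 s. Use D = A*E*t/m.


A = 127 MBq = 1.2700e+08 Bq
E = 0.5 MeV = 8.01e-14 J
D = A*E*t/m = 1.2700e+08*8.01e-14*1609/3.2
D = 0.005115 Gy


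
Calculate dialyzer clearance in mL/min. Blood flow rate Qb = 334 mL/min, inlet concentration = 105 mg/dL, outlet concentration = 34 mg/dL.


K = Qb * (Cb_in - Cb_out) / Cb_in
K = 334 * (105 - 34) / 105
K = 225.8 mL/min


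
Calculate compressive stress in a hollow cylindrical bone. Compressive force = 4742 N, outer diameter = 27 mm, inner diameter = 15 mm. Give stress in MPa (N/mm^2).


A = pi*(r_o^2 - r_i^2)
r_o = 13.5 mm, r_i = 7.5 mm
A = 395.841 mm^2
sigma = F/A = 4742 / 395.841
sigma = 11.98 MPa


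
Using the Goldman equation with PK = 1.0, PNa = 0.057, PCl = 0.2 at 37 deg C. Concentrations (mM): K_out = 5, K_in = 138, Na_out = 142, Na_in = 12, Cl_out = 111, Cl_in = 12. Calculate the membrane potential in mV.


Vm = (RT/F)*ln((PK*Ko + PNa*Nao + PCl*Cli)/(PK*Ki + PNa*Nai + PCl*Clo))
Numer = 15.494, Denom = 160.884
Vm = -62.54 mV


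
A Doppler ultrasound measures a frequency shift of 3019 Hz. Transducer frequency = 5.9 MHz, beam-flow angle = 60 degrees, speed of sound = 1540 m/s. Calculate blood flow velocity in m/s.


v = fd * c / (2 * f0 * cos(theta))
v = 3019 * 1540 / (2 * 5.9000e+06 * cos(60))
v = 0.788 m/s


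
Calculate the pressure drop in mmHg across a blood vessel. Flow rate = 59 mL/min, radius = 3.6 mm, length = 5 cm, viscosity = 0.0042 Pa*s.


dP = 8*mu*L*Q / (pi*r^4)
Q = 59 mL/min = 9.83333e-07 m^3/s
dP = 3.13076 Pa = 3.13076 / 133.322 mmHg = 0.02348 mmHg


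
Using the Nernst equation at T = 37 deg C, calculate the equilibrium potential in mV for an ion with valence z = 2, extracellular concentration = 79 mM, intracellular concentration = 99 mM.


E = (RT/(zF)) * ln(C_out/C_in)
T = 37 + 273.15 = 310.15 K
E = (8.314 * 310.15 / (2 * 96485)) * ln(79/99)
E = -3.016 mV


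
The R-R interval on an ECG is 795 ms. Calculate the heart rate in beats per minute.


HR = 60 / RR_interval(s)
RR = 795 ms = 0.795 s
HR = 60 / 0.795 = 75.47 bpm


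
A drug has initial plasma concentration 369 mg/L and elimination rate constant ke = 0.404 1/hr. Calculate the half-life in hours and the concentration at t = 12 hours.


t_half = ln(2) / ke = 0.693147 / 0.404 = 1.716 hr
C(t) = C0 * exp(-ke*t) = 369 * exp(-0.404*12)
C(12) = 2.894 mg/L


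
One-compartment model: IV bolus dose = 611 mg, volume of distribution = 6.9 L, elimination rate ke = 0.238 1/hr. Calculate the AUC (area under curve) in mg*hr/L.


C0 = Dose/Vd = 611/6.9 = 88.5507 mg/L
AUC = C0/ke = 88.5507/0.238
AUC = 372.1 mg*hr/L


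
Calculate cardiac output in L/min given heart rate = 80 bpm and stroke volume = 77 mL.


CO = HR * SV
CO = 80 * 77 / 1000
CO = 6.16 L/min


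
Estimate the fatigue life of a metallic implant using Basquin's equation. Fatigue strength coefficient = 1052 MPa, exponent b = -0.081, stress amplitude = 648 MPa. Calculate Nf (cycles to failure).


sigma_a = sigma_f' * (2Nf)^b
2Nf = (sigma_a/sigma_f')^(1/b)
2Nf = (648/1052)^(1/-0.081)
2Nf = 396.30883
Nf = 198.2


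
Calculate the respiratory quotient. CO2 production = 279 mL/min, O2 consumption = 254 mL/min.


RQ = VCO2 / VO2
RQ = 279 / 254
RQ = 1.098


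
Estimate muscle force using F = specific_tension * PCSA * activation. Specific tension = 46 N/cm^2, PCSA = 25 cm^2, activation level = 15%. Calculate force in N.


F = sigma * PCSA * activation
F = 46 * 25 * 0.15
F = 172.5 N


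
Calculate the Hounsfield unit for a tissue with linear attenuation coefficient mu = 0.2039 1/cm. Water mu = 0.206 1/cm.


HU = ((mu_tissue - mu_water) / mu_water) * 1000
HU = ((0.2039 - 0.206) / 0.206) * 1000
HU = -10.19


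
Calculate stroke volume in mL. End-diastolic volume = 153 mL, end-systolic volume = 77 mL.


SV = EDV - ESV
SV = 153 - 77
SV = 76 mL


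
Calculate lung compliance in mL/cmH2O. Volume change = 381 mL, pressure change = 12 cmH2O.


C = dV / dP
C = 381 / 12
C = 31.75 mL/cmH2O


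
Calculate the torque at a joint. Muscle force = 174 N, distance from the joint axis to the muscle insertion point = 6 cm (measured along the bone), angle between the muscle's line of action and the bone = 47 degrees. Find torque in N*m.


Torque = F * d * sin(theta)   (moment arm = d*sin(theta))
d = 6 cm = 0.06 m
Torque = 174 * 0.06 * sin(47)
Torque = 7.635 N*m


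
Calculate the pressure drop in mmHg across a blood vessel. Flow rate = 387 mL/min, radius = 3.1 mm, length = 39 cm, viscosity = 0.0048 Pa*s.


dP = 8*mu*L*Q / (pi*r^4)
Q = 387 mL/min = 6.45e-06 m^3/s
dP = 332.935 Pa = 332.935 / 133.322 mmHg = 2.497 mmHg


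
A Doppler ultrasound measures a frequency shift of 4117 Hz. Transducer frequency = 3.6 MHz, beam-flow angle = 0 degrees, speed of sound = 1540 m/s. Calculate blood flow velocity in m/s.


v = fd * c / (2 * f0 * cos(theta))
v = 4117 * 1540 / (2 * 3.6000e+06 * cos(0))
v = 0.8806 m/s


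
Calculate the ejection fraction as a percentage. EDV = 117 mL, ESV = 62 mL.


SV = EDV - ESV = 117 - 62 = 55 mL
EF = SV/EDV * 100 = 55/117 * 100
EF = 47.01%


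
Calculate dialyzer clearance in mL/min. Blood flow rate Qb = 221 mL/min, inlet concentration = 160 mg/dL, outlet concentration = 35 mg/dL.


K = Qb * (Cb_in - Cb_out) / Cb_in
K = 221 * (160 - 35) / 160
K = 172.7 mL/min


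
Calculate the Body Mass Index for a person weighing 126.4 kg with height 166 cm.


BMI = weight / height^2
height = 166 cm = 1.66 m
BMI = 126.4 / 1.66^2
BMI = 45.87 kg/m^2


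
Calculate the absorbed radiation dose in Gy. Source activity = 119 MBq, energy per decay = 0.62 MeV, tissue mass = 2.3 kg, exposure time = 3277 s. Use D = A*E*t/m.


A = 119 MBq = 1.1900e+08 Bq
E = 0.62 MeV = 9.9324e-14 J
D = A*E*t/m = 1.1900e+08*9.9324e-14*3277/2.3
D = 0.01684 Gy


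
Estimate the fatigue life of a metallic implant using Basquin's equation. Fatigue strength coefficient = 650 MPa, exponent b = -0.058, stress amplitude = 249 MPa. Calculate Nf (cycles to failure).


sigma_a = sigma_f' * (2Nf)^b
2Nf = (sigma_a/sigma_f')^(1/b)
2Nf = (249/650)^(1/-0.058)
2Nf = 15301158
Nf = 7.6506e+06


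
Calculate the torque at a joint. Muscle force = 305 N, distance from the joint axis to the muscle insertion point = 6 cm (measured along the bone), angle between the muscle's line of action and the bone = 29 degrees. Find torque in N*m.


Torque = F * d * sin(theta)   (moment arm = d*sin(theta))
d = 6 cm = 0.06 m
Torque = 305 * 0.06 * sin(29)
Torque = 8.872 N*m


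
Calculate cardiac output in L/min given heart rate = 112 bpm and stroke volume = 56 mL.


CO = HR * SV
CO = 112 * 56 / 1000
CO = 6.272 L/min


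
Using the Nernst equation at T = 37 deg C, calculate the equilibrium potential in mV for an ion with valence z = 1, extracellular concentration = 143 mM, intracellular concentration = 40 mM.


E = (RT/(zF)) * ln(C_out/C_in)
T = 37 + 273.15 = 310.15 K
E = (8.314 * 310.15 / (1 * 96485)) * ln(143/40)
E = 34.05 mV


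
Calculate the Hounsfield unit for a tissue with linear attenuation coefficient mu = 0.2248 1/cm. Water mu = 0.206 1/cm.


HU = ((mu_tissue - mu_water) / mu_water) * 1000
HU = ((0.2248 - 0.206) / 0.206) * 1000
HU = 91.26


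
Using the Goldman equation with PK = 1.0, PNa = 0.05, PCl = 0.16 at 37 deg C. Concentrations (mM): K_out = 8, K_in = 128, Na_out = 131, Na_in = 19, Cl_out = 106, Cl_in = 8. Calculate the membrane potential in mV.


Vm = (RT/F)*ln((PK*Ko + PNa*Nao + PCl*Cli)/(PK*Ki + PNa*Nai + PCl*Clo))
Numer = 15.83, Denom = 145.91
Vm = -59.36 mV


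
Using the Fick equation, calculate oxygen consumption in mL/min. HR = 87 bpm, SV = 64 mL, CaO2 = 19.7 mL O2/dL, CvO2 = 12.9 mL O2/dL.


CO = HR*SV = 87*64/1000 = 5.568 L/min
a-v O2 diff = 19.7 - 12.9 = 6.8 mL/dL
VO2 = CO * (CaO2-CvO2) * 10 dL/L
VO2 = 5.568 * 6.8 * 10
VO2 = 378.6 mL/min


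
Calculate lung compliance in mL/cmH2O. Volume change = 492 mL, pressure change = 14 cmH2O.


C = dV / dP
C = 492 / 14
C = 35.14 mL/cmH2O


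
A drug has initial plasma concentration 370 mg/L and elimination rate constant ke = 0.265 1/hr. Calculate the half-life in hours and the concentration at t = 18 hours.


t_half = ln(2) / ke = 0.693147 / 0.265 = 2.616 hr
C(t) = C0 * exp(-ke*t) = 370 * exp(-0.265*18)
C(18) = 3.138 mg/L


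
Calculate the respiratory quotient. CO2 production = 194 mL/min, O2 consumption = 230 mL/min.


RQ = VCO2 / VO2
RQ = 194 / 230
RQ = 0.8435


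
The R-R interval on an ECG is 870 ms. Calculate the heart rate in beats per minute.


HR = 60 / RR_interval(s)
RR = 870 ms = 0.87 s
HR = 60 / 0.87 = 68.97 bpm


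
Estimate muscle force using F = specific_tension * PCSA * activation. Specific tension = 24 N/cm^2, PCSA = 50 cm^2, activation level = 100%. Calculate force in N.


F = sigma * PCSA * activation
F = 24 * 50 * 1
F = 1200 N


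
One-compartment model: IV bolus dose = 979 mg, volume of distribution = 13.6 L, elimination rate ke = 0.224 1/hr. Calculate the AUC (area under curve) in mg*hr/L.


C0 = Dose/Vd = 979/13.6 = 71.9853 mg/L
AUC = C0/ke = 71.9853/0.224
AUC = 321.4 mg*hr/L


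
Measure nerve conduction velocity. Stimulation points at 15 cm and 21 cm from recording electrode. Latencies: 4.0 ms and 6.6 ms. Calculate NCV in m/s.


Distance = (21 - 15) / 100 = 0.06 m
dt = (6.6 - 4.0) / 1000 = 0.0026 s
NCV = dist / dt = 23.08 m/s


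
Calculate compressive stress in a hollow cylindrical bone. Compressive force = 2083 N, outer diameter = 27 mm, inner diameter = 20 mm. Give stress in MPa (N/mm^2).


A = pi*(r_o^2 - r_i^2)
r_o = 13.5 mm, r_i = 10 mm
A = 258.396 mm^2
sigma = F/A = 2083 / 258.396
sigma = 8.061 MPa


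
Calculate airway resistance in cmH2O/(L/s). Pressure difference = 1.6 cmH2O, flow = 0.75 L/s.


R = dP / flow
R = 1.6 / 0.75
R = 2.133 cmH2O/(L/s)


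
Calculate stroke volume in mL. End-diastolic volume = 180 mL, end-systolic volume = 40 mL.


SV = EDV - ESV
SV = 180 - 40
SV = 140 mL


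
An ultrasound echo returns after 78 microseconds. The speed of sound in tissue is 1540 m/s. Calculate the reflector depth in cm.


depth = c * t / 2
t = 78 us = 7.8000e-05 s
depth = 1540 * 7.8000e-05 / 2
depth = 0.06006 m = 6.006 cm


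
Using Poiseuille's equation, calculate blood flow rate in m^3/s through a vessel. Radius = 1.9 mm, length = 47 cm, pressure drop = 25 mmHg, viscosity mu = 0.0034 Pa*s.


Q = pi*r^4*dP / (8*mu*L)
r = 0.0019 m, L = 0.47 m
dP = 25 mmHg = 3333.05 Pa
Q = 1.0674e-05 m^3/s


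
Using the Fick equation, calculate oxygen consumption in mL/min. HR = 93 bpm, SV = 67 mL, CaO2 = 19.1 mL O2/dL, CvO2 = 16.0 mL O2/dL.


CO = HR*SV = 93*67/1000 = 6.231 L/min
a-v O2 diff = 19.1 - 16.0 = 3.1 mL/dL
VO2 = CO * (CaO2-CvO2) * 10 dL/L
VO2 = 6.231 * 3.1 * 10
VO2 = 193.2 mL/min


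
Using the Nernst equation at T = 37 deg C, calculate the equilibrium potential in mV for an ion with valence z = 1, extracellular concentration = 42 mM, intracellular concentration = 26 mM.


E = (RT/(zF)) * ln(C_out/C_in)
T = 37 + 273.15 = 310.15 K
E = (8.314 * 310.15 / (1 * 96485)) * ln(42/26)
E = 12.82 mV


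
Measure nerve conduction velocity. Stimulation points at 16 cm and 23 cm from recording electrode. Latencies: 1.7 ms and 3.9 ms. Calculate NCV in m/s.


Distance = (23 - 16) / 100 = 0.07 m
dt = (3.9 - 1.7) / 1000 = 0.0022 s
NCV = dist / dt = 31.82 m/s


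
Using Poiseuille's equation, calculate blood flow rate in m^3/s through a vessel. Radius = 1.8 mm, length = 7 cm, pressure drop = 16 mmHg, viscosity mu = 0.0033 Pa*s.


Q = pi*r^4*dP / (8*mu*L)
r = 0.0018 m, L = 0.07 m
dP = 16 mmHg = 2133.152 Pa
Q = 3.8068e-05 m^3/s


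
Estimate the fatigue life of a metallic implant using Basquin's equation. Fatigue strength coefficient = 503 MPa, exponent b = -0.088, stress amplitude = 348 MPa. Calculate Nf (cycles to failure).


sigma_a = sigma_f' * (2Nf)^b
2Nf = (sigma_a/sigma_f')^(1/b)
2Nf = (348/503)^(1/-0.088)
2Nf = 65.773943
Nf = 32.89


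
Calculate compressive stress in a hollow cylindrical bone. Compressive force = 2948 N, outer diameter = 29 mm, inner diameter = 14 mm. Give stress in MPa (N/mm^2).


A = pi*(r_o^2 - r_i^2)
r_o = 14.5 mm, r_i = 7 mm
A = 506.582 mm^2
sigma = F/A = 2948 / 506.582
sigma = 5.819 MPa


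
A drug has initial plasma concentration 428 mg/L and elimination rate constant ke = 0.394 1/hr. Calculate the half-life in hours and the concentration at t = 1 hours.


t_half = ln(2) / ke = 0.693147 / 0.394 = 1.759 hr
C(t) = C0 * exp(-ke*t) = 428 * exp(-0.394*1)
C(1) = 288.6 mg/L


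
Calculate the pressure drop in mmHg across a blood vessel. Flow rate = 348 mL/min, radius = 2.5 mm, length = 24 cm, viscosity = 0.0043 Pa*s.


dP = 8*mu*L*Q / (pi*r^4)
Q = 348 mL/min = 5.8e-06 m^3/s
dP = 390.2 Pa = 390.2 / 133.322 mmHg = 2.927 mmHg


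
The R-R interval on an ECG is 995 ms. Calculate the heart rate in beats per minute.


HR = 60 / RR_interval(s)
RR = 995 ms = 0.995 s
HR = 60 / 0.995 = 60.3 bpm


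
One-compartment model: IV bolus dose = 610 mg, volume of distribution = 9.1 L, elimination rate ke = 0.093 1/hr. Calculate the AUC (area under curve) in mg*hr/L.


C0 = Dose/Vd = 610/9.1 = 67.033 mg/L
AUC = C0/ke = 67.033/0.093
AUC = 720.8 mg*hr/L


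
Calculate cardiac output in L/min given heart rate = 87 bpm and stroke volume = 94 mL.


CO = HR * SV
CO = 87 * 94 / 1000
CO = 8.178 L/min


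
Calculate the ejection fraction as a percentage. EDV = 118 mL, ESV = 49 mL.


SV = EDV - ESV = 118 - 49 = 69 mL
EF = SV/EDV * 100 = 69/118 * 100
EF = 58.47%


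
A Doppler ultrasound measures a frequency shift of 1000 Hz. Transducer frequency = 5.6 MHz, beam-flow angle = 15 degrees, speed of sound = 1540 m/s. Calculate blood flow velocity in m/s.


v = fd * c / (2 * f0 * cos(theta))
v = 1000 * 1540 / (2 * 5.6000e+06 * cos(15))
v = 0.1424 m/s


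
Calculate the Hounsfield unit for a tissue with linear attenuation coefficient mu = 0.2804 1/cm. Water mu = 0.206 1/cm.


HU = ((mu_tissue - mu_water) / mu_water) * 1000
HU = ((0.2804 - 0.206) / 0.206) * 1000
HU = 361.2


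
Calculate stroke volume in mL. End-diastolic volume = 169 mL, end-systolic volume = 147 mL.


SV = EDV - ESV
SV = 169 - 147
SV = 22 mL


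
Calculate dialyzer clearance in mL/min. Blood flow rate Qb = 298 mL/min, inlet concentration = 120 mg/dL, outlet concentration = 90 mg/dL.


K = Qb * (Cb_in - Cb_out) / Cb_in
K = 298 * (120 - 90) / 120
K = 74.5 mL/min


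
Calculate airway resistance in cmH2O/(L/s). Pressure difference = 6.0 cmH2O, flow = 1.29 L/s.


R = dP / flow
R = 6.0 / 1.29
R = 4.651 cmH2O/(L/s)


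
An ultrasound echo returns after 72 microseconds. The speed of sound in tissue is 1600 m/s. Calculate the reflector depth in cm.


depth = c * t / 2
t = 72 us = 7.2000e-05 s
depth = 1600 * 7.2000e-05 / 2
depth = 0.0576 m = 5.76 cm


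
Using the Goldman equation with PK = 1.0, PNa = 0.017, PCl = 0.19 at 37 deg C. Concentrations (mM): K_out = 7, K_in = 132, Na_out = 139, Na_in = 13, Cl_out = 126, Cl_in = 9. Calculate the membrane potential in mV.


Vm = (RT/F)*ln((PK*Ko + PNa*Nao + PCl*Cli)/(PK*Ki + PNa*Nai + PCl*Clo))
Numer = 11.073, Denom = 156.161
Vm = -70.73 mV


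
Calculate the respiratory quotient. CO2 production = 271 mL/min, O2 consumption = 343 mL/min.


RQ = VCO2 / VO2
RQ = 271 / 343
RQ = 0.7901


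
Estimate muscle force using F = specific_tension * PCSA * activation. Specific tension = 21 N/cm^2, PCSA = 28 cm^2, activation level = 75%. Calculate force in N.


F = sigma * PCSA * activation
F = 21 * 28 * 0.75
F = 441 N


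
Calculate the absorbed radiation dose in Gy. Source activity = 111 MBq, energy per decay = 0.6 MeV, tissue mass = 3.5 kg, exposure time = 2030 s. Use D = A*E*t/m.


A = 111 MBq = 1.1100e+08 Bq
E = 0.6 MeV = 9.612e-14 J
D = A*E*t/m = 1.1100e+08*9.612e-14*2030/3.5
D = 0.006188 Gy


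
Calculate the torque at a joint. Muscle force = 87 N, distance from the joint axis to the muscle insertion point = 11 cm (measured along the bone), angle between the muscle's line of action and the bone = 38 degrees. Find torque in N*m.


Torque = F * d * sin(theta)   (moment arm = d*sin(theta))
d = 11 cm = 0.11 m
Torque = 87 * 0.11 * sin(38)
Torque = 5.892 N*m


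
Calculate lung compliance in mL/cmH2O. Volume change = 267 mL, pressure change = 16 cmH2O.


C = dV / dP
C = 267 / 16
C = 16.69 mL/cmH2O


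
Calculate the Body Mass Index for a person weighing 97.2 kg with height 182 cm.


BMI = weight / height^2
height = 182 cm = 1.82 m
BMI = 97.2 / 1.82^2
BMI = 29.34 kg/m^2


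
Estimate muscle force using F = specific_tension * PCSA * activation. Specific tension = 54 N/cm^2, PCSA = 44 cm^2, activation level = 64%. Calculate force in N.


F = sigma * PCSA * activation
F = 54 * 44 * 0.64
F = 1521 N
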